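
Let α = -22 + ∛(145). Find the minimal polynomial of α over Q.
m_α(x) = x^3 + 66x^2 + 1452x + 10503

Set β = α + 22 = ∛(145), so β^3 = 145. Then (α + 22)^3 - 145 = 0, i.e. α is a root of g(x) = (x + 22)^3 - 145 = x^3 + 66x^2 + 1452x + 10503. Since g(x) = h(x + 22) where h(x) = x^3 - 145, and h is irreducible over Q (because 145 is not a perfect cube, so h has no rational root, and a monic cubic with no rational root is irreducible), g is also irreducible (irreducibility is preserved under the substitution x → x + 22). Hence m_α(x) = x^3 + 66x^2 + 1452x + 10503.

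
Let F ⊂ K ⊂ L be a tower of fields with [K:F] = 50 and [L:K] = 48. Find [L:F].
[L:F] = 2400

The tower law says that for any tower of field extensions F ⊂ K ⊂ L with finite degrees, [L:F] = [L:K] · [K:F]. Here this gives [L:F] = 48 · 50 = 2400.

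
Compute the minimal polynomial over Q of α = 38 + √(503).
m_α(x) = x^2 - 76x + 941

From α - 38 = √(503), squaring gives (α - 38)^2 = 503, i.e. α^2 - 76α + 1444 = 503, so α^2 - 76α + 941 = 0. The discriminant of x^2 - 76x + 941 is (-76)^2 - 4·(941) = 5776 - 3764 = 2012, and 4·(503) is not a perfect square in Q since 503 is squarefree and ≠ 1. Hence x^2 - 76x + 941 is irreducible over Q and is the minimal polynomial of α.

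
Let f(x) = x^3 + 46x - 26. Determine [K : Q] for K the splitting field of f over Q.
[K : Q] = 6

By the rational root test, any rational root of the monic integer polynomial f(x) = x^3 + 46x - 26 must be an integer dividing the constant term -26, i.e. one of ±{1, 2, 13, 26}. Evaluating: f(1) = 21, f(-1) = -73, f(2) = 74, f(-2) = -126, f(13) = 2769, f(-13) = -2821, f(26) = 18746, f(-26) = -18798; none is 0, so f has no rational root and is therefore irreducible over Q (a cubic with no linear factor over a field is irreducible). For an irreducible cubic, the Galois group is A_3 or S_3 according as the discriminant disc(f) = -4a^3 - 27b^2 = -4·(46)^3 - 27·(-26)^2 = -407596 is or is not a square in Q. Here disc(f) = -407596 is not a perfect square in Q, so the Galois group of f over Q is not contained in A_3 and must be all of S_3. The splitting field has degree |S_3| = 6 over Q, so [K : Q] = 6.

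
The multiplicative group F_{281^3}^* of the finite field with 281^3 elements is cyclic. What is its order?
|F_{281^3}^*| = 22188040

F_{281^3} has 281^3 = 22188041 elements; its multiplicative group consists of all nonzero elements, so |F_{281^3}^*| = 22188041 - 1 = 22188040. (It is cyclic since any finite subgroup of the multiplicative group of a field is cyclic.)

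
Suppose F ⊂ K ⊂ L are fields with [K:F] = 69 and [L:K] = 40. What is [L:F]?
[L:F] = 2760

The tower law says that for any tower of field extensions F ⊂ K ⊂ L with finite degrees, [L:F] = [L:K] · [K:F]. Here this gives [L:F] = 40 · 69 = 2760.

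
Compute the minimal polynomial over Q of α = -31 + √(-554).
m_α(x) = x^2 + 62x + 1515

From α + 31 = √(-554), squaring gives (α + 31)^2 = -554, i.e. α^2 + 62α + 961 = -554, so α^2 + 62α + 1515 = 0. The discriminant of x^2 + 62x + 1515 is (62)^2 - 4·(1515) = 3844 - 6060 = -2216, and 4·(-554) is not a perfect square in Q since -554 is squarefree and ≠ 1. Hence x^2 + 62x + 1515 is irreducible over Q and is the minimal polynomial of α.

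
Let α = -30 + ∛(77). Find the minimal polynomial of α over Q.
m_α(x) = x^3 + 90x^2 + 2700x + 26923

Set β = α + 30 = ∛(77), so β^3 = 77. Then (α + 30)^3 - 77 = 0, i.e. α is a root of g(x) = (x + 30)^3 - 77 = x^3 + 90x^2 + 2700x + 26923. Since g(x) = h(x + 30) where h(x) = x^3 - 77, and h is irreducible over Q (because 77 is not a perfect cube, so h has no rational root, and a monic cubic with no rational root is irreducible), g is also irreducible (irreducibility is preserved under the substitution x → x + 30). Hence m_α(x) = x^3 + 90x^2 + 2700x + 26923.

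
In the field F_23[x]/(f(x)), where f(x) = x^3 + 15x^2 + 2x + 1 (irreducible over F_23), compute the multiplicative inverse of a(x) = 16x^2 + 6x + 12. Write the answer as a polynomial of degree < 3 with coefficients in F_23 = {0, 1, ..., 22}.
a(x)^(-1) ≡ 15x^2 + 20 (mod f(x))

Since f is irreducible over F_23, F_23[x]/(f) is a field and a(x) ≠ 0 has an inverse. Apply the extended Euclidean algorithm to f(x) and a(x) in F_23[x]: f(x) = (13x + 9)·a(x) + (22x + 8);  a(x) = (7x + 4)·(22x + 8) + (3). The last nonzero remainder is the constant 3 = gcd(f, a) in F_23. Back-substituting through the division chain expresses 3 = s(x)·a(x) + t(x)·f(x) with s(x) ≡ 22x^2 + 14 (mod f), so (22x^2 + 14)·a(x) ≡ 3 (mod f). Multiplying by 3^(-1) ≡ 8 in F_23 gives a(x)^(-1) ≡ 8·(22x^2 + 14) ≡ 15x^2 + 20 (mod f). Check: (16x^2 + 6x + 12)·(15x^2 + 20) = 10x^4 + 21x^3 + 17x^2 + 5x + 10 ≡ 1 (mod x^3 + 15x^2 + 2x + 1).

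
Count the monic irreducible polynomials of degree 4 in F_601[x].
There are 32616450300 monic irreducible polynomials of degree 4 over F_601

Each element of F_{601^4} that lies in no proper subfield is a root of exactly one monic irreducible of degree 4 over F_601, and each such polynomial has 4 distinct roots in F_{601^4}. By Möbius inversion the count is N_601(4) = (1/4) Σ_{d|4} μ(4/d) · 601^d = (1/4)(μ(4)·601^1 + μ(2)·601^2 + μ(1)·601^4) = 130465801200/4 = 32616450300.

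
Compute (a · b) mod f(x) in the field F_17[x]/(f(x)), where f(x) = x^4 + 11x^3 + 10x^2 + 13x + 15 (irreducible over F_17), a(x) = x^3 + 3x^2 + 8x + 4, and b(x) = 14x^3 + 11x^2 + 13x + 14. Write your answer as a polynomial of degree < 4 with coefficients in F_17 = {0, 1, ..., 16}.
a · b ≡ 13x^3 + 16x^2 + 7x + 2 (mod f(x))

Multiply in F_17[x]: a(x)·b(x) = (x^3 + 3x^2 + 8x + 4)·(14x^3 + 11x^2 + 13x + 14) = 14x^6 + 2x^5 + 5x^4 + 10x^3 + 3x^2 + 11x + 5. This has degree ≥ 4, so divide by f(x) over F_17: 14x^6 + 2x^5 + 5x^4 + 10x^3 + 3x^2 + 11x + 5 = (14x^2 + x + 7)·(x^4 + 11x^3 + 10x^2 + 13x + 15) + (13x^3 + 16x^2 + 7x + 2). Hence a·b ≡ 13x^3 + 16x^2 + 7x + 2 (mod f). (F_17[x]/(f) is a field with 17^4 = 83521 elements since f is irreducible of degree 4.)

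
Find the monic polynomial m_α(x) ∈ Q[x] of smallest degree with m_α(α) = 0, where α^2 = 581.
m_α(x) = x^2 - 581

α satisfies α^2 - 581 = 0, so x^2 - 581 annihilates α. Since d = 581 is squarefree and ≠ 1, it is not a perfect square in Q, so x^2 - 581 has no rational root and is therefore irreducible over Q (a degree-2 polynomial over a field is irreducible iff it has no root). Hence m_α(x) = x^2 - 581.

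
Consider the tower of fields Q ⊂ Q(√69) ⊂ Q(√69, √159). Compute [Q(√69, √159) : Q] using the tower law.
[Q(√69, √159) : Q] = 4

[Q(√69):Q] = 2 (min poly x^2 - 69, irreducible since 69 is squarefree > 1). For the top step, suppose √159 ∈ Q(√69), say √159 = c + d√69 with c, d ∈ Q. Squaring: 159 = c^2 + 69d^2 + 2cd√69. Since √69 ∉ Q this forces 2cd = 0. If d = 0 then √159 = c ∈ Q, contradicting 159 squarefree > 1. If c = 0 then 159 = 69d^2, so 69·159 = (69d)^2 is a perfect square in Q — but 69·159 = 10971 is not a perfect square (since 69 and 159 are distinct squarefree integers). Contradiction. Hence √159 ∉ Q(√69), so x^2 - 159 stays irreducible over Q(√69) and [Q(√69, √159) : Q(√69)] = 2. By the tower law, [Q(√69, √159) : Q] = 2 · 2 = 4.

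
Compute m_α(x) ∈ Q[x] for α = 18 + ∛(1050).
m_α(x) = x^3 - 54x^2 + 972x - 6882

Set β = α - 18 = ∛(1050), so β^3 = 1050. Then (α - 18)^3 - 1050 = 0, i.e. α is a root of g(x) = (x - 18)^3 - 1050 = x^3 - 54x^2 + 972x - 6882. Since g(x) = h(x - 18) where h(x) = x^3 - 1050, and h is irreducible over Q (because 1050 is not a perfect cube, so h has no rational root, and a monic cubic with no rational root is irreducible), g is also irreducible (irreducibility is preserved under the substitution x → x - 18). Hence m_α(x) = x^3 - 54x^2 + 972x - 6882.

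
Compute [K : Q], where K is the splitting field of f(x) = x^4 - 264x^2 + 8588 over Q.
[K : Q] = 4

Solving the quadratic in x^2: x^2 = (264 ± √(264^2 - 4·8588))/2 = (264 ± √35344)/2 = (264 ± 188)/2, giving x^2 = 226 or x^2 = 38. So f(x) = (x^2 - 226)(x^2 - 38) and the roots of f are ±√226, ±√38. Hence the splitting field is K = Q(√226, √38). Since 226 and 38 are distinct squarefree integers > 1, their product 8588 is not a perfect square, so √38 ∉ Q(√226). By the tower law [K:Q] = [Q(√226,√38):Q(√226)] · [Q(√226):Q] = 2 · 2 = 4.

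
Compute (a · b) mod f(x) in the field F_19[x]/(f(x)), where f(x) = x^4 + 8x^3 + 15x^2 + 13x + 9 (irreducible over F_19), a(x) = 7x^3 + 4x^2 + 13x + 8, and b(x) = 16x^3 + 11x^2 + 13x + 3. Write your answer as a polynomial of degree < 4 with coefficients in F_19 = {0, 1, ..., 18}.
a · b ≡ 6x^3 + 15x^2 + 6x + 10 (mod f(x))

Multiply in F_19[x]: a(x)·b(x) = (7x^3 + 4x^2 + 13x + 8)·(16x^3 + 11x^2 + 13x + 3) = 17x^6 + 8x^5 + x^4 + 2x^3 + 3x^2 + 10x + 5. This has degree ≥ 4, so divide by f(x) over F_19: 17x^6 + 8x^5 + x^4 + 2x^3 + 3x^2 + 10x + 5 = (17x^2 + 5x + 10)·(x^4 + 8x^3 + 15x^2 + 13x + 9) + (6x^3 + 15x^2 + 6x + 10). Hence a·b ≡ 6x^3 + 15x^2 + 6x + 10 (mod f). (F_19[x]/(f) is a field with 19^4 = 130321 elements since f is irreducible of degree 4.)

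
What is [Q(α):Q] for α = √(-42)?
[Q(α):Q] = 2

[Q(α):Q] equals the degree of the minimal polynomial of α. Here α^2 = -42 and x^2 + 42 is irreducible (d = -42 is squarefree, ≠ 1, hence not a square), so deg(m_α) = 2. Thus [Q(α):Q] = 2.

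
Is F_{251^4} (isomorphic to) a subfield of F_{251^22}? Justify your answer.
No: F_{251^4} is not a subfield of F_{251^22}

F_{p^m} embeds in F_{p^n} iff m | n. Here 4 ∤ 22 (since 22 = 5·4 + 2 with remainder 2 ≠ 0), so F_{251^4} is not a subfield of F_{251^22}. Equivalently: if it were, the tower law would give 4 = [F_{251^4}:F_251] dividing [F_{251^22}:F_251] = 22, contradiction.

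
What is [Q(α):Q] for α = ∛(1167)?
[Q(α):Q] = 3

The minimal polynomial of α is x^3 - 1167, irreducible over Q since 1167 is not a perfect cube (so x^3 - 1167 has no rational root). Hence [Q(α):Q] = deg(m_α) = 3.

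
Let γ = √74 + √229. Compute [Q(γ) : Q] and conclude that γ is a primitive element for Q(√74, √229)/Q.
[Q(γ) : Q] = 4 (equivalently, Q(γ) = Q(√74, √229))

Obviously Q(γ) ⊆ Q(√74, √229), and [Q(√74, √229):Q] = 4 (since 74, 229 are distinct squarefree integers > 1 with 16946 not a perfect square). To show equality we compute the minimal polynomial of γ. From γ = √74 + √229: γ^2 = 74 + 2√(16946) + 229 = 303 + 2√(16946), so γ^2 - 303 = 2√(16946); squaring, (γ^2 - 303)^2 = 4·16946, i.e. γ^4 - 606γ^2 + 91809 - 67784 = 0, i.e. γ^4 - 606γ^2 + 24025 = 0. So γ is a root of x^4 - 606x^2 + 24025. This polynomial is irreducible over Q: it has no rational root (each ±√74 ± √229 is irrational), and any factorization into two quadratics over Q would force √(16946) ∈ Q (pairing opposite roots) or √74, √229 ∈ Q (other pairings), all impossible. Hence [Q(γ):Q] = 4 = [Q(√74, √229):Q], so Q(γ) = Q(√74, √229).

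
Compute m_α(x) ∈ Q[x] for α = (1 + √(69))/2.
m_α(x) = x^2 - x - 17

From 2α - 1 = √(69), squaring gives (2α - 1)^2 = 69, i.e. 4α^2 - 4α + 1 = 69, so α^2 - α + (1 - 69)/4 = 0. Since 69 ≡ 1 (mod 4), (1 - 69)/4 = -17 ∈ Z. The polynomial x^2 - x - 17 has discriminant 1 - 4·(-17) = 69, which is not a perfect square in Q (d = 69 is squarefree and ≠ 1), so x^2 - x - 17 is irreducible over Q. It is the minimal polynomial of α.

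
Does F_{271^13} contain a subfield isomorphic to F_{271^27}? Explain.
No: F_{271^27} is not a subfield of F_{271^13}

F_{p^m} embeds in F_{p^n} iff m | n. Here 27 ∤ 13 (since 13 = 0·27 + 13 with remainder 13 ≠ 0), so F_{271^27} is not a subfield of F_{271^13}. Equivalently: if it were, the tower law would give 27 = [F_{271^27}:F_271] dividing [F_{271^13}:F_271] = 13, contradiction.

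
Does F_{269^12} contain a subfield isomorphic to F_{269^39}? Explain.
No: F_{269^39} is not a subfield of F_{269^12}

F_{p^m} embeds in F_{p^n} iff m | n. Here 39 ∤ 12 (since 12 = 0·39 + 12 with remainder 12 ≠ 0), so F_{269^39} is not a subfield of F_{269^12}. Equivalently: if it were, the tower law would give 39 = [F_{269^39}:F_269] dividing [F_{269^12}:F_269] = 12, contradiction.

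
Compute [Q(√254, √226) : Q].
[Q(√254, √226) : Q] = 4

[Q(√254):Q] = 2 (min poly x^2 - 254, irreducible since 254 is squarefree > 1). For the top step, suppose √226 ∈ Q(√254), say √226 = c + d√254 with c, d ∈ Q. Squaring: 226 = c^2 + 254d^2 + 2cd√254. Since √254 ∉ Q this forces 2cd = 0. If d = 0 then √226 = c ∈ Q, contradicting 226 squarefree > 1. If c = 0 then 226 = 254d^2, so 254·226 = (254d)^2 is a perfect square in Q — but 254·226 = 57404 is not a perfect square (since 254 and 226 are distinct squarefree integers). Contradiction. Hence √226 ∉ Q(√254), so x^2 - 226 stays irreducible over Q(√254) and [Q(√254, √226) : Q(√254)] = 2. By the tower law, [Q(√254, √226) : Q] = 2 · 2 = 4.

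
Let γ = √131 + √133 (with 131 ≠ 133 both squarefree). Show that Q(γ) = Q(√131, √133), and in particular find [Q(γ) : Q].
[Q(γ) : Q] = 4 (equivalently, Q(γ) = Q(√131, √133))

Obviously Q(γ) ⊆ Q(√131, √133), and [Q(√131, √133):Q] = 4 (since 131, 133 are distinct squarefree integers > 1 with 17423 not a perfect square). To show equality we compute the minimal polynomial of γ. From γ = √131 + √133: γ^2 = 131 + 2√(17423) + 133 = 264 + 2√(17423), so γ^2 - 264 = 2√(17423); squaring, (γ^2 - 264)^2 = 4·17423, i.e. γ^4 - 528γ^2 + 69696 - 69692 = 0, i.e. γ^4 - 528γ^2 + 4 = 0. So γ is a root of x^4 - 528x^2 + 4. This polynomial is irreducible over Q: it has no rational root (each ±√131 ± √133 is irrational), and any factorization into two quadratics over Q would force √(17423) ∈ Q (pairing opposite roots) or √131, √133 ∈ Q (other pairings), all impossible. Hence [Q(γ):Q] = 4 = [Q(√131, √133):Q], so Q(γ) = Q(√131, √133).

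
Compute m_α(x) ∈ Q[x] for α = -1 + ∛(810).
m_α(x) = x^3 + 3x^2 + 3x - 809

Set β = α + 1 = ∛(810), so β^3 = 810. Then (α + 1)^3 - 810 = 0, i.e. α is a root of g(x) = (x + 1)^3 - 810 = x^3 + 3x^2 + 3x - 809. Since g(x) = h(x + 1) where h(x) = x^3 - 810, and h is irreducible over Q (because 810 is not a perfect cube, so h has no rational root, and a monic cubic with no rational root is irreducible), g is also irreducible (irreducibility is preserved under the substitution x → x + 1). Hence m_α(x) = x^3 + 3x^2 + 3x - 809.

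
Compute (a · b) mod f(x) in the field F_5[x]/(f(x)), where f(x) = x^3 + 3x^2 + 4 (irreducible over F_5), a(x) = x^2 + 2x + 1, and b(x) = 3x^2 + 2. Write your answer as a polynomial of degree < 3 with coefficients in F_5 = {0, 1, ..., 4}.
a · b ≡ 4x^2 + 2x + 4 (mod f(x))

Multiply in F_5[x]: a(x)·b(x) = (x^2 + 2x + 1)·(3x^2 + 2) = 3x^4 + x^3 + 4x + 2. This has degree ≥ 3, so divide by f(x) over F_5: 3x^4 + x^3 + 4x + 2 = (3x + 2)·(x^3 + 3x^2 + 4) + (4x^2 + 2x + 4). Hence a·b ≡ 4x^2 + 2x + 4 (mod f). (F_5[x]/(f) is a field with 5^3 = 125 elements since f is irreducible of degree 3.)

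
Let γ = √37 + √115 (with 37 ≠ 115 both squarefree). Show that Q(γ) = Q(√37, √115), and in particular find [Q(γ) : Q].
[Q(γ) : Q] = 4 (equivalently, Q(γ) = Q(√37, √115))

Obviously Q(γ) ⊆ Q(√37, √115), and [Q(√37, √115):Q] = 4 (since 37, 115 are distinct squarefree integers > 1 with 4255 not a perfect square). To show equality we compute the minimal polynomial of γ. From γ = √37 + √115: γ^2 = 37 + 2√(4255) + 115 = 152 + 2√(4255), so γ^2 - 152 = 2√(4255); squaring, (γ^2 - 152)^2 = 4·4255, i.e. γ^4 - 304γ^2 + 23104 - 17020 = 0, i.e. γ^4 - 304γ^2 + 6084 = 0. So γ is a root of x^4 - 304x^2 + 6084. This polynomial is irreducible over Q: it has no rational root (each ±√37 ± √115 is irrational), and any factorization into two quadratics over Q would force √(4255) ∈ Q (pairing opposite roots) or √37, √115 ∈ Q (other pairings), all impossible. Hence [Q(γ):Q] = 4 = [Q(√37, √115):Q], so Q(γ) = Q(√37, √115).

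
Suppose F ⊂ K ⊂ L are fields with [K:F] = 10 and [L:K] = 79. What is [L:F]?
[L:F] = 790

The tower law says that for any tower of field extensions F ⊂ K ⊂ L with finite degrees, [L:F] = [L:K] · [K:F]. Here this gives [L:F] = 79 · 10 = 790.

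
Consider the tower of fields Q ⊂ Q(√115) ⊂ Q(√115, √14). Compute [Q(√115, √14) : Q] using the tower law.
[Q(√115, √14) : Q] = 4

[Q(√115):Q] = 2 (min poly x^2 - 115, irreducible since 115 is squarefree > 1). For the top step, suppose √14 ∈ Q(√115), say √14 = c + d√115 with c, d ∈ Q. Squaring: 14 = c^2 + 115d^2 + 2cd√115. Since √115 ∉ Q this forces 2cd = 0. If d = 0 then √14 = c ∈ Q, contradicting 14 squarefree > 1. If c = 0 then 14 = 115d^2, so 115·14 = (115d)^2 is a perfect square in Q — but 115·14 = 1610 is not a perfect square (since 115 and 14 are distinct squarefree integers). Contradiction. Hence √14 ∉ Q(√115), so x^2 - 14 stays irreducible over Q(√115) and [Q(√115, √14) : Q(√115)] = 2. By the tower law, [Q(√115, √14) : Q] = 2 · 2 = 4.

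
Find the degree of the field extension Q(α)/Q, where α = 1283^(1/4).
[Q(α):Q] = 4

α is a root of x^4 - 1283. By Eisenstein's criterion at the prime p = 1283 (which divides the constant term 1283 but p^2 = 1646089 does not, since 1283 is squarefree), x^4 - 1283 is irreducible over Q. Hence [Q(α):Q] = 4.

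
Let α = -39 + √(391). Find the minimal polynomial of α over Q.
m_α(x) = x^2 + 78x + 1130

From α + 39 = √(391), squaring gives (α + 39)^2 = 391, i.e. α^2 + 78α + 1521 = 391, so α^2 + 78α + 1130 = 0. The discriminant of x^2 + 78x + 1130 is (78)^2 - 4·(1130) = 6084 - 4520 = 1564, and 4·(391) is not a perfect square in Q since 391 is squarefree and ≠ 1. Hence x^2 + 78x + 1130 is irreducible over Q and is the minimal polynomial of α.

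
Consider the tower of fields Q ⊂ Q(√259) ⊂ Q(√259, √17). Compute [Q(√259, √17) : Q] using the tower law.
[Q(√259, √17) : Q] = 4

[Q(√259):Q] = 2 (min poly x^2 - 259, irreducible since 259 is squarefree > 1). For the top step, suppose √17 ∈ Q(√259), say √17 = c + d√259 with c, d ∈ Q. Squaring: 17 = c^2 + 259d^2 + 2cd√259. Since √259 ∉ Q this forces 2cd = 0. If d = 0 then √17 = c ∈ Q, contradicting 17 squarefree > 1. If c = 0 then 17 = 259d^2, so 259·17 = (259d)^2 is a perfect square in Q — but 259·17 = 4403 is not a perfect square (since 259 and 17 are distinct squarefree integers). Contradiction. Hence √17 ∉ Q(√259), so x^2 - 17 stays irreducible over Q(√259) and [Q(√259, √17) : Q(√259)] = 2. By the tower law, [Q(√259, √17) : Q] = 2 · 2 = 4.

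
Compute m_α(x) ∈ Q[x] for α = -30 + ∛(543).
m_α(x) = x^3 + 90x^2 + 2700x + 26457

Set β = α + 30 = ∛(543), so β^3 = 543. Then (α + 30)^3 - 543 = 0, i.e. α is a root of g(x) = (x + 30)^3 - 543 = x^3 + 90x^2 + 2700x + 26457. Since g(x) = h(x + 30) where h(x) = x^3 - 543, and h is irreducible over Q (because 543 is not a perfect cube, so h has no rational root, and a monic cubic with no rational root is irreducible), g is also irreducible (irreducibility is preserved under the substitution x → x + 30). Hence m_α(x) = x^3 + 90x^2 + 2700x + 26457.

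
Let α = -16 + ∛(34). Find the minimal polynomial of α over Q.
m_α(x) = x^3 + 48x^2 + 768x + 4062

Set β = α + 16 = ∛(34), so β^3 = 34. Then (α + 16)^3 - 34 = 0, i.e. α is a root of g(x) = (x + 16)^3 - 34 = x^3 + 48x^2 + 768x + 4062. Since g(x) = h(x + 16) where h(x) = x^3 - 34, and h is irreducible over Q (because 34 is not a perfect cube, so h has no rational root, and a monic cubic with no rational root is irreducible), g is also irreducible (irreducibility is preserved under the substitution x → x + 16). Hence m_α(x) = x^3 + 48x^2 + 768x + 4062.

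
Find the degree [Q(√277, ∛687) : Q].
[Q(√277, ∛687) : Q] = 6

Let L = Q(√277, ∛687). Since Q(√277) ⊂ L and [Q(√277):Q] = 2, the tower law gives 2 | [L:Q]. Likewise Q(∛687) ⊂ L with [Q(∛687):Q] = 3 (because 687 is not a perfect cube), so 3 | [L:Q]. As gcd(2,3) = 1, [L:Q] is divisible by 6. Conversely L is generated over Q by √277 and ∛687, so [L:Q] ≤ 2·3 = 6. Therefore [Q(√277, ∛687) : Q] = 6.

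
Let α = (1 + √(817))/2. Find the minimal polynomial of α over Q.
m_α(x) = x^2 - x - 204

From 2α - 1 = √(817), squaring gives (2α - 1)^2 = 817, i.e. 4α^2 - 4α + 1 = 817, so α^2 - α + (1 - 817)/4 = 0. Since 817 ≡ 1 (mod 4), (1 - 817)/4 = -204 ∈ Z. The polynomial x^2 - x - 204 has discriminant 1 - 4·(-204) = 817, which is not a perfect square in Q (d = 817 is squarefree and ≠ 1), so x^2 - x - 204 is irreducible over Q. It is the minimal polynomial of α.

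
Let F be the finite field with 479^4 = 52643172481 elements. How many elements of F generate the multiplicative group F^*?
There are φ(52643172480) = 13811646464 primitive elements

F_q^* is cyclic of order q - 1 = 52643172480. A cyclic group of order m has exactly φ(m) generators. Here m = 52643172480 = 2^7 · 3 · 5 · 89 · 239 · 1289, so the number of primitive elements is φ(52643172480) = 13811646464.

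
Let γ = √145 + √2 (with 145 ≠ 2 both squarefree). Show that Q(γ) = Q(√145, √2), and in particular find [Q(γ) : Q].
[Q(γ) : Q] = 4 (equivalently, Q(γ) = Q(√145, √2))

Obviously Q(γ) ⊆ Q(√145, √2), and [Q(√145, √2):Q] = 4 (since 145, 2 are distinct squarefree integers > 1 with 290 not a perfect square). To show equality we compute the minimal polynomial of γ. From γ = √145 + √2: γ^2 = 145 + 2√(290) + 2 = 147 + 2√(290), so γ^2 - 147 = 2√(290); squaring, (γ^2 - 147)^2 = 4·290, i.e. γ^4 - 294γ^2 + 21609 - 1160 = 0, i.e. γ^4 - 294γ^2 + 20449 = 0. So γ is a root of x^4 - 294x^2 + 20449. This polynomial is irreducible over Q: it has no rational root (each ±√145 ± √2 is irrational), and any factorization into two quadratics over Q would force √(290) ∈ Q (pairing opposite roots) or √145, √2 ∈ Q (other pairings), all impossible. Hence [Q(γ):Q] = 4 = [Q(√145, √2):Q], so Q(γ) = Q(√145, √2).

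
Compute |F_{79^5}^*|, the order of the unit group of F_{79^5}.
|F_{79^5}^*| = 3077056398

F_{79^5} has 79^5 = 3077056399 elements; its multiplicative group consists of all nonzero elements, so |F_{79^5}^*| = 3077056399 - 1 = 3077056398. (It is cyclic since any finite subgroup of the multiplicative group of a field is cyclic.)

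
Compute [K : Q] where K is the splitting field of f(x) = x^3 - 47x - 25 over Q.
[K : Q] = 6

By the rational root test, any rational root of the monic integer polynomial f(x) = x^3 - 47x - 25 must be an integer dividing the constant term -25, i.e. one of ±{1, 5, 25}. Evaluating: f(1) = -71, f(-1) = 21, f(5) = -135, f(-5) = 85, f(25) = 14425, f(-25) = -14475; none is 0, so f has no rational root and is therefore irreducible over Q (a cubic with no linear factor over a field is irreducible). For an irreducible cubic, the Galois group is A_3 or S_3 according as the discriminant disc(f) = -4a^3 - 27b^2 = -4·(-47)^3 - 27·(-25)^2 = 398417 is or is not a square in Q. Here disc(f) = 398417 is not a perfect square in Q, so the Galois group of f over Q is not contained in A_3 and must be all of S_3. The splitting field has degree |S_3| = 6 over Q, so [K : Q] = 6.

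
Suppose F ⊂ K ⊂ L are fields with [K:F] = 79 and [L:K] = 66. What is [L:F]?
[L:F] = 5214

The tower law says that for any tower of field extensions F ⊂ K ⊂ L with finite degrees, [L:F] = [L:K] · [K:F]. Here this gives [L:F] = 66 · 79 = 5214.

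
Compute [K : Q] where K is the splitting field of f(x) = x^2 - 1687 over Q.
[K : Q] = 2

f(x) = x^2 - 1687 factors as (x - √1687)(x + √1687). The splitting field is K = Q(√1687). Since 1687 is squarefree and > 1, it is not a perfect square, so x^2 - 1687 is irreducible over Q and [Q(√1687) : Q] = 2. Hence [K : Q] = 2.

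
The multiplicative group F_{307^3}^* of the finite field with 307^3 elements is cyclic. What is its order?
|F_{307^3}^*| = 28934442

F_{307^3} has 307^3 = 28934443 elements; its multiplicative group consists of all nonzero elements, so |F_{307^3}^*| = 28934443 - 1 = 28934442. (It is cyclic since any finite subgroup of the multiplicative group of a field is cyclic.)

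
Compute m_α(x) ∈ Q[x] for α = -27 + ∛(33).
m_α(x) = x^3 + 81x^2 + 2187x + 19650

Set β = α + 27 = ∛(33), so β^3 = 33. Then (α + 27)^3 - 33 = 0, i.e. α is a root of g(x) = (x + 27)^3 - 33 = x^3 + 81x^2 + 2187x + 19650. Since g(x) = h(x + 27) where h(x) = x^3 - 33, and h is irreducible over Q (because 33 is not a perfect cube, so h has no rational root, and a monic cubic with no rational root is irreducible), g is also irreducible (irreducibility is preserved under the substitution x → x + 27). Hence m_α(x) = x^3 + 81x^2 + 2187x + 19650.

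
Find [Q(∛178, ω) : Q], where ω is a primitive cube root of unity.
[Q(∛178, ω) : Q] = 6

[Q(∛178):Q] = 3 (min poly x^3 - 178, irreducible since 178 is not a perfect cube). [Q(ω):Q] = 2 (min poly x^2 + x + 1). Since Q(∛178) ⊂ R and ω ∉ R, we have ω ∉ Q(∛178), so x^2 + x + 1 remains irreducible over Q(∛178) and [Q(∛178, ω) : Q(∛178)] = 2. By the tower law, [Q(∛178, ω) : Q] = 3 · 2 = 6. (In fact Q(∛178, ω) is the splitting field of x^3 - 178 over Q.)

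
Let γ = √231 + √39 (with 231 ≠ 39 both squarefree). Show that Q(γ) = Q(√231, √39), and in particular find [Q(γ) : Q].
[Q(γ) : Q] = 4 (equivalently, Q(γ) = Q(√231, √39))

Obviously Q(γ) ⊆ Q(√231, √39), and [Q(√231, √39):Q] = 4 (since 231, 39 are distinct squarefree integers > 1 with 9009 not a perfect square). To show equality we compute the minimal polynomial of γ. From γ = √231 + √39: γ^2 = 231 + 2√(9009) + 39 = 270 + 2√(9009), so γ^2 - 270 = 2√(9009); squaring, (γ^2 - 270)^2 = 4·9009, i.e. γ^4 - 540γ^2 + 72900 - 36036 = 0, i.e. γ^4 - 540γ^2 + 36864 = 0. So γ is a root of x^4 - 540x^2 + 36864. This polynomial is irreducible over Q: it has no rational root (each ±√231 ± √39 is irrational), and any factorization into two quadratics over Q would force √(9009) ∈ Q (pairing opposite roots) or √231, √39 ∈ Q (other pairings), all impossible. Hence [Q(γ):Q] = 4 = [Q(√231, √39):Q], so Q(γ) = Q(√231, √39).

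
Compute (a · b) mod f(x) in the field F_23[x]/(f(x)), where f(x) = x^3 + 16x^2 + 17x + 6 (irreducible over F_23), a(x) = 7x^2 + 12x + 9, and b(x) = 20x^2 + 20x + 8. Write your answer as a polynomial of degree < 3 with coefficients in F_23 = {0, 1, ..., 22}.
a · b ≡ 3x^2 + 6x + 8 (mod f(x))

Multiply in F_23[x]: a(x)·b(x) = (7x^2 + 12x + 9)·(20x^2 + 20x + 8) = 2x^4 + 12x^3 + 16x^2 + 3. This has degree ≥ 3, so divide by f(x) over F_23: 2x^4 + 12x^3 + 16x^2 + 3 = (2x + 3)·(x^3 + 16x^2 + 17x + 6) + (3x^2 + 6x + 8). Hence a·b ≡ 3x^2 + 6x + 8 (mod f). (F_23[x]/(f) is a field with 23^3 = 12167 elements since f is irreducible of degree 3.)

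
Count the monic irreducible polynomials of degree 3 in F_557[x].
There are 57602712 monic irreducible polynomials of degree 3 over F_557

Each element of F_{557^3} that lies in no proper subfield is a root of exactly one monic irreducible of degree 3 over F_557, and each such polynomial has 3 distinct roots in F_{557^3}. By Möbius inversion the count is N_557(3) = (1/3) Σ_{d|3} μ(3/d) · 557^d = (1/3)(μ(3)·557^1 + μ(1)·557^3) = 172808136/3 = 57602712.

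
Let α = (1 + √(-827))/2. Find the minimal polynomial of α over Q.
m_α(x) = x^2 - x + 207

From 2α - 1 = √(-827), squaring gives (2α - 1)^2 = -827, i.e. 4α^2 - 4α + 1 = -827, so α^2 - α + (1 + 827)/4 = 0. Since -827 ≡ 1 (mod 4), (1 + 827)/4 = 207 ∈ Z. The polynomial x^2 - x + 207 has discriminant 1 - 4·(207) = -827, which is not a perfect square in Q (d = -827 is squarefree and ≠ 1), so x^2 - x + 207 is irreducible over Q. It is the minimal polynomial of α.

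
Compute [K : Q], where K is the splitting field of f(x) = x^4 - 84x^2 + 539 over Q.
[K : Q] = 4

Solving the quadratic in x^2: x^2 = (84 ± √(84^2 - 4·539))/2 = (84 ± √4900)/2 = (84 ± 70)/2, giving x^2 = 7 or x^2 = 77. So f(x) = (x^2 - 7)(x^2 - 77) and the roots of f are ±√7, ±√77. Hence the splitting field is K = Q(√7, √77). Since 7 and 77 are distinct squarefree integers > 1, their product 539 is not a perfect square, so √77 ∉ Q(√7). By the tower law [K:Q] = [Q(√7,√77):Q(√7)] · [Q(√7):Q] = 2 · 2 = 4.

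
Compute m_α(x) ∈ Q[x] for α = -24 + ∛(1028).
m_α(x) = x^3 + 72x^2 + 1728x + 12796

Set β = α + 24 = ∛(1028), so β^3 = 1028. Then (α + 24)^3 - 1028 = 0, i.e. α is a root of g(x) = (x + 24)^3 - 1028 = x^3 + 72x^2 + 1728x + 12796. Since g(x) = h(x + 24) where h(x) = x^3 - 1028, and h is irreducible over Q (because 1028 is not a perfect cube, so h has no rational root, and a monic cubic with no rational root is irreducible), g is also irreducible (irreducibility is preserved under the substitution x → x + 24). Hence m_α(x) = x^3 + 72x^2 + 1728x + 12796.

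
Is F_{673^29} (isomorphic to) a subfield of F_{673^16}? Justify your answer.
No: F_{673^29} is not a subfield of F_{673^16}

F_{p^m} embeds in F_{p^n} iff m | n. Here 29 ∤ 16 (since 16 = 0·29 + 16 with remainder 16 ≠ 0), so F_{673^29} is not a subfield of F_{673^16}. Equivalently: if it were, the tower law would give 29 = [F_{673^29}:F_673] dividing [F_{673^16}:F_673] = 16, contradiction.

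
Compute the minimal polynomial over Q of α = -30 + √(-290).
m_α(x) = x^2 + 60x + 1190

From α + 30 = √(-290), squaring gives (α + 30)^2 = -290, i.e. α^2 + 60α + 900 = -290, so α^2 + 60α + 1190 = 0. The discriminant of x^2 + 60x + 1190 is (60)^2 - 4·(1190) = 3600 - 4760 = -1160, and 4·(-290) is not a perfect square in Q since -290 is squarefree and ≠ 1. Hence x^2 + 60x + 1190 is irreducible over Q and is the minimal polynomial of α.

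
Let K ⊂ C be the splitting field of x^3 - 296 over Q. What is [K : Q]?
[K : Q] = 6

The roots of x^3 - 296 are ∛296, ω∛296, ω^2∛296 where ω = e^(2πi/3) is a primitive cube root of unity, so K = Q(∛296, ω). Now [Q(∛296):Q] = 3 (since 296 is not a perfect cube, x^3 - 296 is irreducible) and [Q(ω):Q] = 2. Both 2 and 3 divide [K:Q], and [K:Q] ≤ 3·2 = 6, so [K:Q] = 6. (Equivalently: Q(∛296) ⊂ R but ω ∉ R, so [K : Q(∛296)] = 2.)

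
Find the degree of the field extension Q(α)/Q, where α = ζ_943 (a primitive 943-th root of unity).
[Q(α):Q] = 880

The minimal polynomial of ζ_943 over Q is the 943-th cyclotomic polynomial Φ_943(x), which is irreducible over Q and has degree φ(943) = 880. Hence [Q(α):Q] = φ(943) = 880.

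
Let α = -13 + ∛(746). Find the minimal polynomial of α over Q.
m_α(x) = x^3 + 39x^2 + 507x + 1451

Set β = α + 13 = ∛(746), so β^3 = 746. Then (α + 13)^3 - 746 = 0, i.e. α is a root of g(x) = (x + 13)^3 - 746 = x^3 + 39x^2 + 507x + 1451. Since g(x) = h(x + 13) where h(x) = x^3 - 746, and h is irreducible over Q (because 746 is not a perfect cube, so h has no rational root, and a monic cubic with no rational root is irreducible), g is also irreducible (irreducibility is preserved under the substitution x → x + 13). Hence m_α(x) = x^3 + 39x^2 + 507x + 1451.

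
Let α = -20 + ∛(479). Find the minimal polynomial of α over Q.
m_α(x) = x^3 + 60x^2 + 1200x + 7521

Set β = α + 20 = ∛(479), so β^3 = 479. Then (α + 20)^3 - 479 = 0, i.e. α is a root of g(x) = (x + 20)^3 - 479 = x^3 + 60x^2 + 1200x + 7521. Since g(x) = h(x + 20) where h(x) = x^3 - 479, and h is irreducible over Q (because 479 is not a perfect cube, so h has no rational root, and a monic cubic with no rational root is irreducible), g is also irreducible (irreducibility is preserved under the substitution x → x + 20). Hence m_α(x) = x^3 + 60x^2 + 1200x + 7521.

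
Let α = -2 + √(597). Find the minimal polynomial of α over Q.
m_α(x) = x^2 + 4x - 593

From α + 2 = √(597), squaring gives (α + 2)^2 = 597, i.e. α^2 + 4α + 4 = 597, so α^2 + 4α - 593 = 0. The discriminant of x^2 + 4x - 593 is (4)^2 - 4·(-593) = 16 + 2372 = 2388, and 4·(597) is not a perfect square in Q since 597 is squarefree and ≠ 1. Hence x^2 + 4x - 593 is irreducible over Q and is the minimal polynomial of α.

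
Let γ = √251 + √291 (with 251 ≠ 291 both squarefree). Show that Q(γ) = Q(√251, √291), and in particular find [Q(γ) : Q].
[Q(γ) : Q] = 4 (equivalently, Q(γ) = Q(√251, √291))

Obviously Q(γ) ⊆ Q(√251, √291), and [Q(√251, √291):Q] = 4 (since 251, 291 are distinct squarefree integers > 1 with 73041 not a perfect square). To show equality we compute the minimal polynomial of γ. From γ = √251 + √291: γ^2 = 251 + 2√(73041) + 291 = 542 + 2√(73041), so γ^2 - 542 = 2√(73041); squaring, (γ^2 - 542)^2 = 4·73041, i.e. γ^4 - 1084γ^2 + 293764 - 292164 = 0, i.e. γ^4 - 1084γ^2 + 1600 = 0. So γ is a root of x^4 - 1084x^2 + 1600. This polynomial is irreducible over Q: it has no rational root (each ±√251 ± √291 is irrational), and any factorization into two quadratics over Q would force √(73041) ∈ Q (pairing opposite roots) or √251, √291 ∈ Q (other pairings), all impossible. Hence [Q(γ):Q] = 4 = [Q(√251, √291):Q], so Q(γ) = Q(√251, √291).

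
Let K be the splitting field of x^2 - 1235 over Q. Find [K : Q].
[K : Q] = 2

f(x) = x^2 - 1235 factors as (x - √1235)(x + √1235). The splitting field is K = Q(√1235). Since 1235 is squarefree and > 1, it is not a perfect square, so x^2 - 1235 is irreducible over Q and [Q(√1235) : Q] = 2. Hence [K : Q] = 2.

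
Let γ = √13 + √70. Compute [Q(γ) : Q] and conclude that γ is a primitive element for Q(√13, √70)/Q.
[Q(γ) : Q] = 4 (equivalently, Q(γ) = Q(√13, √70))

Obviously Q(γ) ⊆ Q(√13, √70), and [Q(√13, √70):Q] = 4 (since 13, 70 are distinct squarefree integers > 1 with 910 not a perfect square). To show equality we compute the minimal polynomial of γ. From γ = √13 + √70: γ^2 = 13 + 2√(910) + 70 = 83 + 2√(910), so γ^2 - 83 = 2√(910); squaring, (γ^2 - 83)^2 = 4·910, i.e. γ^4 - 166γ^2 + 6889 - 3640 = 0, i.e. γ^4 - 166γ^2 + 3249 = 0. So γ is a root of x^4 - 166x^2 + 3249. This polynomial is irreducible over Q: it has no rational root (each ±√13 ± √70 is irrational), and any factorization into two quadratics over Q would force √(910) ∈ Q (pairing opposite roots) or √13, √70 ∈ Q (other pairings), all impossible. Hence [Q(γ):Q] = 4 = [Q(√13, √70):Q], so Q(γ) = Q(√13, √70).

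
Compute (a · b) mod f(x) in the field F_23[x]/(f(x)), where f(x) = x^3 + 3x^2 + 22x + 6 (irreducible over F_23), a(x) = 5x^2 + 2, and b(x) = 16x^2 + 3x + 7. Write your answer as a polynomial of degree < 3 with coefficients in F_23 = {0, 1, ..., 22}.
a · b ≡ 17x^2 + 14x + 7 (mod f(x))

Multiply in F_23[x]: a(x)·b(x) = (5x^2 + 2)·(16x^2 + 3x + 7) = 11x^4 + 15x^3 + 21x^2 + 6x + 14. This has degree ≥ 3, so divide by f(x) over F_23: 11x^4 + 15x^3 + 21x^2 + 6x + 14 = (11x + 5)·(x^3 + 3x^2 + 22x + 6) + (17x^2 + 14x + 7). Hence a·b ≡ 17x^2 + 14x + 7 (mod f). (F_23[x]/(f) is a field with 23^3 = 12167 elements since f is irreducible of degree 3.)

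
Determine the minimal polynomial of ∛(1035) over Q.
m_α(x) = x^3 - 1035

α satisfies α^3 = 1035, so x^3 - 1035 annihilates α. By the rational root test, a rational root p/q (in lowest terms) of x^3 - 1035 would satisfy p^3 = 1035 q^3, forcing q = 1 and p^3 = 1035; but 1035 is not a perfect cube, contradiction. A monic cubic over Q with no rational root is irreducible (any nontrivial factorization would include a linear factor). Hence x^3 - 1035 is the minimal polynomial of α, and in particular [Q(α):Q] = 3.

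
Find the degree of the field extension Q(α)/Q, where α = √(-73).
[Q(α):Q] = 2

[Q(α):Q] equals the degree of the minimal polynomial of α. Here α^2 = -73 and x^2 + 73 is irreducible (d = -73 is squarefree, ≠ 1, hence not a square), so deg(m_α) = 2. Thus [Q(α):Q] = 2.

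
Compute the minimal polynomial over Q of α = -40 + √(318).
m_α(x) = x^2 + 80x + 1282

From α + 40 = √(318), squaring gives (α + 40)^2 = 318, i.e. α^2 + 80α + 1600 = 318, so α^2 + 80α + 1282 = 0. The discriminant of x^2 + 80x + 1282 is (80)^2 - 4·(1282) = 6400 - 5128 = 1272, and 4·(318) is not a perfect square in Q since 318 is squarefree and ≠ 1. Hence x^2 + 80x + 1282 is irreducible over Q and is the minimal polynomial of α.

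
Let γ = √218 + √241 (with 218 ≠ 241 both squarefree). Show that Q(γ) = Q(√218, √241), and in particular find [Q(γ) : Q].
[Q(γ) : Q] = 4 (equivalently, Q(γ) = Q(√218, √241))

Obviously Q(γ) ⊆ Q(√218, √241), and [Q(√218, √241):Q] = 4 (since 218, 241 are distinct squarefree integers > 1 with 52538 not a perfect square). To show equality we compute the minimal polynomial of γ. From γ = √218 + √241: γ^2 = 218 + 2√(52538) + 241 = 459 + 2√(52538), so γ^2 - 459 = 2√(52538); squaring, (γ^2 - 459)^2 = 4·52538, i.e. γ^4 - 918γ^2 + 210681 - 210152 = 0, i.e. γ^4 - 918γ^2 + 529 = 0. So γ is a root of x^4 - 918x^2 + 529. This polynomial is irreducible over Q: it has no rational root (each ±√218 ± √241 is irrational), and any factorization into two quadratics over Q would force √(52538) ∈ Q (pairing opposite roots) or √218, √241 ∈ Q (other pairings), all impossible. Hence [Q(γ):Q] = 4 = [Q(√218, √241):Q], so Q(γ) = Q(√218, √241).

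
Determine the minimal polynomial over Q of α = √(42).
m_α(x) = x^2 - 42

α satisfies α^2 - 42 = 0, so x^2 - 42 annihilates α. Since d = 42 is squarefree and ≠ 1, it is not a perfect square in Q, so x^2 - 42 has no rational root and is therefore irreducible over Q (a degree-2 polynomial over a field is irreducible iff it has no root). Hence m_α(x) = x^2 - 42.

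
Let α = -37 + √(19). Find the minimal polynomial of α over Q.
m_α(x) = x^2 + 74x + 1350

From α + 37 = √(19), squaring gives (α + 37)^2 = 19, i.e. α^2 + 74α + 1369 = 19, so α^2 + 74α + 1350 = 0. The discriminant of x^2 + 74x + 1350 is (74)^2 - 4·(1350) = 5476 - 5400 = 76, and 4·(19) is not a perfect square in Q since 19 is squarefree and ≠ 1. Hence x^2 + 74x + 1350 is irreducible over Q and is the minimal polynomial of α.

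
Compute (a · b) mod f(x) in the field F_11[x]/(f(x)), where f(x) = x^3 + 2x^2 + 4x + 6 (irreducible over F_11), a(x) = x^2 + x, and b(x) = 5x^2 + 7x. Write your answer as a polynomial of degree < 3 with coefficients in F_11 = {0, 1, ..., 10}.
a · b ≡ 5x^2 + 6x + 10 (mod f(x))

Multiply in F_11[x]: a(x)·b(x) = (x^2 + x)·(5x^2 + 7x) = 5x^4 + x^3 + 7x^2. This has degree ≥ 3, so divide by f(x) over F_11: 5x^4 + x^3 + 7x^2 = (5x + 2)·(x^3 + 2x^2 + 4x + 6) + (5x^2 + 6x + 10). Hence a·b ≡ 5x^2 + 6x + 10 (mod f). (F_11[x]/(f) is a field with 11^3 = 1331 elements since f is irreducible of degree 3.)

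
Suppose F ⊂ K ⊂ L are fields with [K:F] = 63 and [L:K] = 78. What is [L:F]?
[L:F] = 4914

The tower law says that for any tower of field extensions F ⊂ K ⊂ L with finite degrees, [L:F] = [L:K] · [K:F]. Here this gives [L:F] = 78 · 63 = 4914.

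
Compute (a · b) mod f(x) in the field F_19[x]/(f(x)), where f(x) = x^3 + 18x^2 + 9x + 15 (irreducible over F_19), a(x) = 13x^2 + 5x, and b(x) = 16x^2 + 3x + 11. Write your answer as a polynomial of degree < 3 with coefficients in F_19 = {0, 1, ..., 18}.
a · b ≡ 15x + 16 (mod f(x))

Multiply in F_19[x]: a(x)·b(x) = (13x^2 + 5x)·(16x^2 + 3x + 11) = 18x^4 + 5x^3 + 6x^2 + 17x. This has degree ≥ 3, so divide by f(x) over F_19: 18x^4 + 5x^3 + 6x^2 + 17x = (18x + 4)·(x^3 + 18x^2 + 9x + 15) + (15x + 16). Hence a·b ≡ 15x + 16 (mod f). (F_19[x]/(f) is a field with 19^3 = 6859 elements since f is irreducible of degree 3.)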